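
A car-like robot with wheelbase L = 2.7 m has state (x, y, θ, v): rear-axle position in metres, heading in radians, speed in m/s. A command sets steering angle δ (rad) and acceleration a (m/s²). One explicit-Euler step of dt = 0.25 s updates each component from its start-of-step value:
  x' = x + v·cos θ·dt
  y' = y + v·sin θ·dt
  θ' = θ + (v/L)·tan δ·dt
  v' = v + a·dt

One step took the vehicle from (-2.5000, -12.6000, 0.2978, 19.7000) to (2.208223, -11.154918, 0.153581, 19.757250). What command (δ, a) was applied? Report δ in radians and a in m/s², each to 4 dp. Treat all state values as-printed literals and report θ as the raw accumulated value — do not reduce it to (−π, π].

δ = -0.0789, a = 0.2290

a = (v'−v)/dt = (0.057250)/0.25 = 0.2290
Δθ = θ'−θ = -0.144219;  (v·dt/L) = 19.7000·0.25/2.7 = 1.824074
tan δ = Δθ·L/(v·dt) = -0.079064  →  δ = -0.0789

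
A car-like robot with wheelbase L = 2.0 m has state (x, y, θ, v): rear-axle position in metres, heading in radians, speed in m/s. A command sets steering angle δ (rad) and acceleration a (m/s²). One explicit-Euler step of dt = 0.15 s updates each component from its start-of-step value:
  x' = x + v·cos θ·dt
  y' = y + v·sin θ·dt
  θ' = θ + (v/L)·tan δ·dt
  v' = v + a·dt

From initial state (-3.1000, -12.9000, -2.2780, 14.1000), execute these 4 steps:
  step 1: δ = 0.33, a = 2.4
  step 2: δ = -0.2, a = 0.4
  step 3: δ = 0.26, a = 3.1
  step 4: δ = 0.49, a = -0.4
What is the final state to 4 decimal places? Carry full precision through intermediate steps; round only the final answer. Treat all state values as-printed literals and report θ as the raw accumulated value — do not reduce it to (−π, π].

(-6.9841, -20.5519, -1.2465, 14.9250)

after step 1 (δ=0.33, a=2.4): (-4.474138, -14.507784, -1.915780, 14.460000)
after step 2 (δ=-0.2, a=0.4): (-5.207653, -16.548989, -2.135619, 14.520000)
after step 3 (δ=0.26, a=3.1): (-6.373462, -18.388710, -1.845922, 14.985000)
after step 4 (δ=0.49, a=-0.4): (-6.984103, -20.551924, -1.246460, 14.925000)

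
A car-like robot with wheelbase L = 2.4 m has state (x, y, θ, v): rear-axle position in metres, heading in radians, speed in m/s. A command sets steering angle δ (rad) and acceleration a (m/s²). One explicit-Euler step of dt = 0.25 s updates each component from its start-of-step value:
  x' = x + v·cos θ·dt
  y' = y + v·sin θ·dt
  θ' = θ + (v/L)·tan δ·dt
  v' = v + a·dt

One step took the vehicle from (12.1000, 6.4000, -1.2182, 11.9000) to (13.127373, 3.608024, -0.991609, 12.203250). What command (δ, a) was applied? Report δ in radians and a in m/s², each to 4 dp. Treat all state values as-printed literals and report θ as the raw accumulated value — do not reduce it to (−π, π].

δ = 0.1808, a = 1.2130

a = (v'−v)/dt = (0.303250)/0.25 = 1.2130
Δθ = θ'−θ = 0.226591;  (v·dt/L) = 11.9000·0.25/2.4 = 1.239583
tan δ = Δθ·L/(v·dt) = 0.182796  →  δ = 0.1808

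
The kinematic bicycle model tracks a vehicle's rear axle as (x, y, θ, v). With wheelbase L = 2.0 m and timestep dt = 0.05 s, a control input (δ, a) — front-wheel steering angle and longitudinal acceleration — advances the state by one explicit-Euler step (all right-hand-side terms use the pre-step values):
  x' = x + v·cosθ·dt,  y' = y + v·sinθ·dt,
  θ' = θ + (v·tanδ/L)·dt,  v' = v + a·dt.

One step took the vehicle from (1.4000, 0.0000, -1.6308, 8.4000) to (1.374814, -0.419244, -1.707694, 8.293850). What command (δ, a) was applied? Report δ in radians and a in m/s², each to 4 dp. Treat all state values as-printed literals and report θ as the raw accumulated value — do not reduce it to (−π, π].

δ = -0.3510, a = -2.1230

a = (v'−v)/dt = (-0.106150)/0.05 = -2.1230
Δθ = θ'−θ = -0.076894;  (v·dt/L) = 8.4000·0.05/2.0 = 0.210000
tan δ = Δθ·L/(v·dt) = -0.366162  →  δ = -0.3510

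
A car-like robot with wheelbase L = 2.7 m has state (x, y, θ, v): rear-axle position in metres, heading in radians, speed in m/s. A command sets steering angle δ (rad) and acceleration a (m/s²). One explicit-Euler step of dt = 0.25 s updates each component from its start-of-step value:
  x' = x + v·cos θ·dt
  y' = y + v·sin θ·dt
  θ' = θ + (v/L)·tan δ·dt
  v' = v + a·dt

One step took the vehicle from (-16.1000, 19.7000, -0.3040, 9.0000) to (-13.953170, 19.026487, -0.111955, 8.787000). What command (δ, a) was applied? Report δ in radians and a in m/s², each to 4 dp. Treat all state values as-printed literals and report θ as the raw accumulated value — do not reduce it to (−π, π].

δ = 0.2265, a = -0.8520

a = (v'−v)/dt = (-0.213000)/0.25 = -0.8520
Δθ = θ'−θ = 0.192045;  (v·dt/L) = 9.0000·0.25/2.7 = 0.833333
tan δ = Δθ·L/(v·dt) = 0.230454  →  δ = 0.2265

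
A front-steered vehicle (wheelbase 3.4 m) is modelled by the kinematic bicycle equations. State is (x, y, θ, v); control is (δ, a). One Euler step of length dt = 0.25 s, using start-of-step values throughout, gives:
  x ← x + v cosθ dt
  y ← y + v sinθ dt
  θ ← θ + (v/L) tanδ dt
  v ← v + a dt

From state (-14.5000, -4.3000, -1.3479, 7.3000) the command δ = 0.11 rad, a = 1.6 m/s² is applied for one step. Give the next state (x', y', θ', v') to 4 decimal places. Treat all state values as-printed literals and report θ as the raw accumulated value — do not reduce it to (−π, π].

x' = -14.5000 + 7.3000·cos(-1.3479)·0.25 = -14.0966
y' = -4.3000 + 7.3000·sin(-1.3479)·0.25 = -6.0799
θ' = -1.3479 + (7.3000/3.4)·tan(0.11)·0.25 = -1.2886
v' = 7.3000 + 1.6000·0.25 = 7.7000

(-14.0966, -6.0799, -1.2886, 7.7000)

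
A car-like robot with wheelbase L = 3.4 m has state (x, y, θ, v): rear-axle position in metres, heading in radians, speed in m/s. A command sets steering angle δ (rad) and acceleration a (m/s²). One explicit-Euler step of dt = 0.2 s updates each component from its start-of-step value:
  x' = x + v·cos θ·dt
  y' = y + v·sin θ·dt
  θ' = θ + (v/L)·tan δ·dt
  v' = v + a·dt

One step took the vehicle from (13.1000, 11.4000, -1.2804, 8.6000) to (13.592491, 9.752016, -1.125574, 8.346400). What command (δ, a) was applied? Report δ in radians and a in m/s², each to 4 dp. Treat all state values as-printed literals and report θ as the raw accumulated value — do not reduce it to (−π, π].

a = (v'−v)/dt = (-0.253600)/0.2 = -1.2680
Δθ = θ'−θ = 0.154826;  (v·dt/L) = 8.6000·0.2/3.4 = 0.505882
tan δ = Δθ·L/(v·dt) = 0.306051  →  δ = 0.2970

δ = 0.2970, a = -1.2680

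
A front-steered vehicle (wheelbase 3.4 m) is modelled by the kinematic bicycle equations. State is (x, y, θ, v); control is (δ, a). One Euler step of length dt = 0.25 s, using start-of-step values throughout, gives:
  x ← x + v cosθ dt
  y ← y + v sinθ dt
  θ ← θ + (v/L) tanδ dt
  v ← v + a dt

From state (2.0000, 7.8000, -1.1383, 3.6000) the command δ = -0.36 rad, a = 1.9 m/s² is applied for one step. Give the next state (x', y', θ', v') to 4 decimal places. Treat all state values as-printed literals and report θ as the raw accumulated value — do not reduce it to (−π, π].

x' = 2.0000 + 3.6000·cos(-1.1383)·0.25 = 2.3772
y' = 7.8000 + 3.6000·sin(-1.1383)·0.25 = 6.9829
θ' = -1.1383 + (3.6000/3.4)·tan(-0.36)·0.25 = -1.2379
v' = 3.6000 + 1.9000·0.25 = 4.0750

(2.3772, 6.9829, -1.2379, 4.0750)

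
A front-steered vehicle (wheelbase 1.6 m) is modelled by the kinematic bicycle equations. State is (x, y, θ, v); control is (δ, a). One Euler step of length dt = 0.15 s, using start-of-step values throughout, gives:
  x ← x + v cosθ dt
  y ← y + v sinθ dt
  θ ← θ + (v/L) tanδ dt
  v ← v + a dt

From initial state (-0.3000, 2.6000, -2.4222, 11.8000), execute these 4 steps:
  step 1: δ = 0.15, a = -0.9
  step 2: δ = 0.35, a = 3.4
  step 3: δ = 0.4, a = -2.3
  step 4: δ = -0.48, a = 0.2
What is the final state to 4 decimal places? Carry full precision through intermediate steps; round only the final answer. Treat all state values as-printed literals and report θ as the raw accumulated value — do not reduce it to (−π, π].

(-2.9026, -3.4148, -1.9506, 11.8600)

after step 1 (δ=0.15, a=-0.9): (-1.631405, 1.433698, -2.255007, 11.665000)
after step 2 (δ=0.35, a=3.4): (-2.737354, 0.077784, -1.855814, 12.175000)
after step 3 (δ=0.4, a=-2.3): (-3.250848, -1.674789, -1.373235, 11.830000)
after step 4 (δ=-0.48, a=0.2): (-2.902552, -3.414772, -1.950625, 11.860000)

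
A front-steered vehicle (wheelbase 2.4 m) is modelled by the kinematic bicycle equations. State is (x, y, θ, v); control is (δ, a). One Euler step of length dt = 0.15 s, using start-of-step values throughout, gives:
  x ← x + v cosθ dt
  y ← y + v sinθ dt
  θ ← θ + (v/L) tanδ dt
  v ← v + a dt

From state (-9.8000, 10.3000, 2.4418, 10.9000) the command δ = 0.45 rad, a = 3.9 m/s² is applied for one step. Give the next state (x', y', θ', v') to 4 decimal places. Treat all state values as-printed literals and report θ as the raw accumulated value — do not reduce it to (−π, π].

x' = -9.8000 + 10.9000·cos(2.4418)·0.15 = -11.0507
y' = 10.3000 + 10.9000·sin(2.4418)·0.15 = 11.3530
θ' = 2.4418 + (10.9000/2.4)·tan(0.45)·0.15 = 2.7709
v' = 10.9000 + 3.9000·0.15 = 11.4850

(-11.0507, 11.3530, 2.7709, 11.4850)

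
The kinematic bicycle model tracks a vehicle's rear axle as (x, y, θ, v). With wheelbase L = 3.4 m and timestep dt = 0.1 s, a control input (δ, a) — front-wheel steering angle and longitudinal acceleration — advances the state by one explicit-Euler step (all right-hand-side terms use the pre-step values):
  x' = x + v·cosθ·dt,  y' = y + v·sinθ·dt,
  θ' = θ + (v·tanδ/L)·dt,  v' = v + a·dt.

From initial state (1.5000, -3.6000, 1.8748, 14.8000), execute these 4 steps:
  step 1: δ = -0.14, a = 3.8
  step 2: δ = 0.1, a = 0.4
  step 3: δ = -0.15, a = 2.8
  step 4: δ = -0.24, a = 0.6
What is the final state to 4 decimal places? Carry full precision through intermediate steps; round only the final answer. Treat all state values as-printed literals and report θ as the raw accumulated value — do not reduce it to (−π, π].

after step 1 (δ=-0.14, a=3.8): (1.056973, -2.187864, 1.813458, 15.180000)
after step 2 (δ=0.1, a=0.4): (0.692218, -0.714339, 1.858254, 15.220000)
after step 3 (δ=-0.15, a=2.8): (0.260708, 0.745210, 1.790599, 15.500000)
after step 4 (δ=-0.24, a=0.6): (-0.077250, 2.257918, 1.679037, 15.560000)

(-0.0772, 2.2579, 1.6790, 15.5600)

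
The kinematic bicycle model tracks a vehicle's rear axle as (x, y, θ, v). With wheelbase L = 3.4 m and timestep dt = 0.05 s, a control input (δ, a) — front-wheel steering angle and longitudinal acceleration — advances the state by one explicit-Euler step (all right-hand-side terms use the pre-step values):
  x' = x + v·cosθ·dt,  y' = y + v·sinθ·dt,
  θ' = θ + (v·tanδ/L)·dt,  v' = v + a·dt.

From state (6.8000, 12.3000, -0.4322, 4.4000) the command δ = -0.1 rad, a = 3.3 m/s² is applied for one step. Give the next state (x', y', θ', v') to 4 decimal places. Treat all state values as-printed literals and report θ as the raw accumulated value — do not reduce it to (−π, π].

(6.9998, 12.2078, -0.4387, 4.5650)

x' = 6.8000 + 4.4000·cos(-0.4322)·0.05 = 6.9998
y' = 12.3000 + 4.4000·sin(-0.4322)·0.05 = 12.2078
θ' = -0.4322 + (4.4000/3.4)·tan(-0.1)·0.05 = -0.4387
v' = 4.4000 + 3.3000·0.05 = 4.5650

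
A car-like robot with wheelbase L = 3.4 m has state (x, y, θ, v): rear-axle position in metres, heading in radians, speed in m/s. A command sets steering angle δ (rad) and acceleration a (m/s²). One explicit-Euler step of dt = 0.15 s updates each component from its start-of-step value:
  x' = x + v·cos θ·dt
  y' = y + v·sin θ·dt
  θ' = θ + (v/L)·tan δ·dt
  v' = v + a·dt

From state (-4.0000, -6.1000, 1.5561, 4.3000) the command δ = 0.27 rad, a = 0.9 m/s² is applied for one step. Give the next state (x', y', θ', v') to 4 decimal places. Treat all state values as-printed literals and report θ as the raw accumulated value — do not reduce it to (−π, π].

x' = -4.0000 + 4.3000·cos(1.5561)·0.15 = -3.9905
y' = -6.1000 + 4.3000·sin(1.5561)·0.15 = -5.4551
θ' = 1.5561 + (4.3000/3.4)·tan(0.27)·0.15 = 1.6086
v' = 4.3000 + 0.9000·0.15 = 4.4350

(-3.9905, -5.4551, 1.6086, 4.4350)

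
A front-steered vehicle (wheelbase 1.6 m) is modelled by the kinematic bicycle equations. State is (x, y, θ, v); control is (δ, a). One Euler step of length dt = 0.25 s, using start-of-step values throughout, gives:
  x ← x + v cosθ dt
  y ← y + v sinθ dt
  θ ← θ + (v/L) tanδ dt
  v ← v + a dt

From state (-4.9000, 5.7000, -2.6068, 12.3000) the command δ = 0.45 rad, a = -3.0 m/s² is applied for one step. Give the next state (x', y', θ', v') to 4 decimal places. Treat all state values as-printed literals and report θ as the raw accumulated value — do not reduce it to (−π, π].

(-7.5457, 4.1328, -1.6784, 11.5500)

x' = -4.9000 + 12.3000·cos(-2.6068)·0.25 = -7.5457
y' = 5.7000 + 12.3000·sin(-2.6068)·0.25 = 4.1328
θ' = -2.6068 + (12.3000/1.6)·tan(0.45)·0.25 = -1.6784
v' = 12.3000 − 3.0000·0.25 = 11.5500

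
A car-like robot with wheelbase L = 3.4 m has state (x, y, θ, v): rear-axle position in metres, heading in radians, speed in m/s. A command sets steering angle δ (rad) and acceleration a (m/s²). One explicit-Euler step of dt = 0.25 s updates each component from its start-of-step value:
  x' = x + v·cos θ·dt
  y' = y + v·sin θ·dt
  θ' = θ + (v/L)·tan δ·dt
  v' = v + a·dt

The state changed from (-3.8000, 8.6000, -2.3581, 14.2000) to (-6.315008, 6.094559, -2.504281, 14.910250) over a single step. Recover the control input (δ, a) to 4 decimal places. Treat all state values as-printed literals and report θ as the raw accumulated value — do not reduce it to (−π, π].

δ = -0.1391, a = 2.8410

a = (v'−v)/dt = (0.710250)/0.25 = 2.8410
Δθ = θ'−θ = -0.146181;  (v·dt/L) = 14.2000·0.25/3.4 = 1.044118
tan δ = Δθ·L/(v·dt) = -0.140004  →  δ = -0.1391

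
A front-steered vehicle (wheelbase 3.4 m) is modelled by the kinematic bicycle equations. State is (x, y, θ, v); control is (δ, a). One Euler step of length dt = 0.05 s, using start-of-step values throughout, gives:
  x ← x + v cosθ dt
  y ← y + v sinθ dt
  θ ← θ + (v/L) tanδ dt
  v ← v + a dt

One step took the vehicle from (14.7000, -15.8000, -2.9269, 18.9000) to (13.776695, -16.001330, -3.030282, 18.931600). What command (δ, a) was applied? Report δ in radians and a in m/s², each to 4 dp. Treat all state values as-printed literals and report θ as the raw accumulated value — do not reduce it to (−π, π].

δ = -0.3561, a = 0.6320

a = (v'−v)/dt = (0.031600)/0.05 = 0.6320
Δθ = θ'−θ = -0.103382;  (v·dt/L) = 18.9000·0.05/3.4 = 0.277941
tan δ = Δθ·L/(v·dt) = -0.371956  →  δ = -0.3561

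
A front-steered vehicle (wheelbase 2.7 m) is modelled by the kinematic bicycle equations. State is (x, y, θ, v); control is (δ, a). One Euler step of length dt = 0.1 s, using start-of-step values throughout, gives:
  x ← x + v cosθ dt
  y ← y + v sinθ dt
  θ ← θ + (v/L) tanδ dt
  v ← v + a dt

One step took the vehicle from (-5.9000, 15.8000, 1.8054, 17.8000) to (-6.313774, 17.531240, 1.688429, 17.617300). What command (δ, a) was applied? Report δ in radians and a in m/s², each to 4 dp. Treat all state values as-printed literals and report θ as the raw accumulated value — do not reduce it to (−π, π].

δ = -0.1756, a = -1.8270

a = (v'−v)/dt = (-0.182700)/0.1 = -1.8270
Δθ = θ'−θ = -0.116971;  (v·dt/L) = 17.8000·0.1/2.7 = 0.659259
tan δ = Δθ·L/(v·dt) = -0.177428  →  δ = -0.1756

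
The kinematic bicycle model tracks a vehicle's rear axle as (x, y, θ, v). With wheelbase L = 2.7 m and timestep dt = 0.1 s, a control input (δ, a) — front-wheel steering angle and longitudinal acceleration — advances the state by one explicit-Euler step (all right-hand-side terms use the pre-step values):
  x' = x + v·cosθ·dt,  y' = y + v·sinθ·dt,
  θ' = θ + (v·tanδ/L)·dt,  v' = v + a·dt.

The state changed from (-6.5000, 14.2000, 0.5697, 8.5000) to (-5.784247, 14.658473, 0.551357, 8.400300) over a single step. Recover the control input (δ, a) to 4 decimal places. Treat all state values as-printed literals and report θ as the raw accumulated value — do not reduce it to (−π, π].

δ = -0.0582, a = -0.9970

a = (v'−v)/dt = (-0.099700)/0.1 = -0.9970
Δθ = θ'−θ = -0.018343;  (v·dt/L) = 8.5000·0.1/2.7 = 0.314815
tan δ = Δθ·L/(v·dt) = -0.058266  →  δ = -0.0582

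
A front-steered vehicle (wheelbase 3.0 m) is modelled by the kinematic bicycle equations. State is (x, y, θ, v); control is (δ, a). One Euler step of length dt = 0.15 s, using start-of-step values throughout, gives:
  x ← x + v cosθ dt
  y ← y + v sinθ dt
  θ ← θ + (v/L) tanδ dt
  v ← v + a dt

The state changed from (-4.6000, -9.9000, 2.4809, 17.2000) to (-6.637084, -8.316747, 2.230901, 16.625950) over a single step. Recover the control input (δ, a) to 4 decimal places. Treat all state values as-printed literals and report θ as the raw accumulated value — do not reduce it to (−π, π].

δ = -0.2829, a = -3.8270

a = (v'−v)/dt = (-0.574050)/0.15 = -3.8270
Δθ = θ'−θ = -0.249999;  (v·dt/L) = 17.2000·0.15/3.0 = 0.860000
tan δ = Δθ·L/(v·dt) = -0.290697  →  δ = -0.2829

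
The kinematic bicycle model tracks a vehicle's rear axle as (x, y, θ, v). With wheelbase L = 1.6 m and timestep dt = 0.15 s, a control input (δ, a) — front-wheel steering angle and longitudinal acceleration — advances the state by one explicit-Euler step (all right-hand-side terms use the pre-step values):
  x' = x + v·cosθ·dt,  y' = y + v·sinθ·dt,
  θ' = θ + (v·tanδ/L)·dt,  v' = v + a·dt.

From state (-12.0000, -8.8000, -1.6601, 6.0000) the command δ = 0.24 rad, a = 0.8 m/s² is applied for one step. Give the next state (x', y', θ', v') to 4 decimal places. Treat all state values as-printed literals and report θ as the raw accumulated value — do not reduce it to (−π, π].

(-12.0803, -9.6964, -1.5224, 6.1200)

x' = -12.0000 + 6.0000·cos(-1.6601)·0.15 = -12.0803
y' = -8.8000 + 6.0000·sin(-1.6601)·0.15 = -9.6964
θ' = -1.6601 + (6.0000/1.6)·tan(0.24)·0.15 = -1.5224
v' = 6.0000 + 0.8000·0.15 = 6.1200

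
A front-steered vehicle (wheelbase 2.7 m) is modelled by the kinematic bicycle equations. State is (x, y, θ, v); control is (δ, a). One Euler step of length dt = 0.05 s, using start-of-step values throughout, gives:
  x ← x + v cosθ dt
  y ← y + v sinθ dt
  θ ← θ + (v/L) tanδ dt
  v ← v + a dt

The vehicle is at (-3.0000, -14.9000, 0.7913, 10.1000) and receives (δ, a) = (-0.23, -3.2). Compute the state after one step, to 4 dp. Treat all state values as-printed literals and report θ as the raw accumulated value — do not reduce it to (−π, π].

(-2.6450, -14.5408, 0.7475, 9.9400)

x' = -3.0000 + 10.1000·cos(0.7913)·0.05 = -2.6450
y' = -14.9000 + 10.1000·sin(0.7913)·0.05 = -14.5408
θ' = 0.7913 + (10.1000/2.7)·tan(-0.23)·0.05 = 0.7475
v' = 10.1000 − 3.2000·0.05 = 9.9400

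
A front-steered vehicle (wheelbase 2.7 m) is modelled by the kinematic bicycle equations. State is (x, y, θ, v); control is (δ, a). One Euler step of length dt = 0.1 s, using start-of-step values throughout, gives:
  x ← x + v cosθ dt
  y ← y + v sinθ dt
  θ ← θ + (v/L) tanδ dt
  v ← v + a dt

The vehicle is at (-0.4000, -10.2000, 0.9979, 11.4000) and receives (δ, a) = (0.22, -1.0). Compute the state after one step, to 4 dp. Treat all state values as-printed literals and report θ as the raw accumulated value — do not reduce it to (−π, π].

(0.2180, -9.2420, 1.0923, 11.3000)

x' = -0.4000 + 11.4000·cos(0.9979)·0.1 = 0.2180
y' = -10.2000 + 11.4000·sin(0.9979)·0.1 = -9.2420
θ' = 0.9979 + (11.4000/2.7)·tan(0.22)·0.1 = 1.0923
v' = 11.4000 − 1.0000·0.1 = 11.3000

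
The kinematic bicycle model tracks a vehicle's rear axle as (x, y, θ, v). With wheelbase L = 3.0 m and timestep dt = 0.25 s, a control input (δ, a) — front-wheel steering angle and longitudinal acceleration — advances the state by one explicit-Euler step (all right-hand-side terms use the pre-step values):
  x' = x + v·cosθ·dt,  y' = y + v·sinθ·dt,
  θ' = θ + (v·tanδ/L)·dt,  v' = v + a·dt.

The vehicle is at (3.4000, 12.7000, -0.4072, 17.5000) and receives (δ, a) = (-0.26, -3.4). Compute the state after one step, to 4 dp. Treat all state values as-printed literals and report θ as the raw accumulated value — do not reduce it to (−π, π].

x' = 3.4000 + 17.5000·cos(-0.4072)·0.25 = 7.4173
y' = 12.7000 + 17.5000·sin(-0.4072)·0.25 = 10.9673
θ' = -0.4072 + (17.5000/3.0)·tan(-0.26)·0.25 = -0.7951
v' = 17.5000 − 3.4000·0.25 = 16.6500

(7.4173, 10.9673, -0.7951, 16.6500)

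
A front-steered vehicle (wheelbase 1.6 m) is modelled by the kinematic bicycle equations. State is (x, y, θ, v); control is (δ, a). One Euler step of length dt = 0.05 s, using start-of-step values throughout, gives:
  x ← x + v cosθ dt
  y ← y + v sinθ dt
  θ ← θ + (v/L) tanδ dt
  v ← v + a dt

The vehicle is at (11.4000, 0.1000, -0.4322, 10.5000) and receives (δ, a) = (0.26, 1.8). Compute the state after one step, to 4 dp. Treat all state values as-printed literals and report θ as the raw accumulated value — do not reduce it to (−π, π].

(11.8767, -0.1199, -0.3449, 10.5900)

x' = 11.4000 + 10.5000·cos(-0.4322)·0.05 = 11.8767
y' = 0.1000 + 10.5000·sin(-0.4322)·0.05 = -0.1199
θ' = -0.4322 + (10.5000/1.6)·tan(0.26)·0.05 = -0.3449
v' = 10.5000 + 1.8000·0.05 = 10.5900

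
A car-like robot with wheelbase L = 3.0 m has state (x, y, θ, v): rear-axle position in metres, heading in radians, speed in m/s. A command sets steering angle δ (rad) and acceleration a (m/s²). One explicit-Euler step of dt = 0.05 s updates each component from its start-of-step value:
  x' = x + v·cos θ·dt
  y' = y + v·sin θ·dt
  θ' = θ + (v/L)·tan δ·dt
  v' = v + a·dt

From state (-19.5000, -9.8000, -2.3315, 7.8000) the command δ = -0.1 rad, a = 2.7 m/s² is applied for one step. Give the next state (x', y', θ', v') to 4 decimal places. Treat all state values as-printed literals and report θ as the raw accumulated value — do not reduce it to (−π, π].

(-19.7689, -10.0825, -2.3445, 7.9350)

x' = -19.5000 + 7.8000·cos(-2.3315)·0.05 = -19.7689
y' = -9.8000 + 7.8000·sin(-2.3315)·0.05 = -10.0825
θ' = -2.3315 + (7.8000/3.0)·tan(-0.1)·0.05 = -2.3445
v' = 7.8000 + 2.7000·0.05 = 7.9350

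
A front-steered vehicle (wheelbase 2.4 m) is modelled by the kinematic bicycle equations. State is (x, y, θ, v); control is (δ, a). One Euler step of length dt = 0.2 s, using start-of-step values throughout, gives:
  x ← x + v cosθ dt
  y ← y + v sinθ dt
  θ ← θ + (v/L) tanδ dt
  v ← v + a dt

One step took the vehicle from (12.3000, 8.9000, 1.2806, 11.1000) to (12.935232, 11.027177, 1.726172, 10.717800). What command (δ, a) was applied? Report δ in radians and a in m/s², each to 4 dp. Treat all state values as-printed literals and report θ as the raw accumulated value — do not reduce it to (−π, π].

a = (v'−v)/dt = (-0.382200)/0.2 = -1.9110
Δθ = θ'−θ = 0.445572;  (v·dt/L) = 11.1000·0.2/2.4 = 0.925000
tan δ = Δθ·L/(v·dt) = 0.481699  →  δ = 0.4489

δ = 0.4489, a = -1.9110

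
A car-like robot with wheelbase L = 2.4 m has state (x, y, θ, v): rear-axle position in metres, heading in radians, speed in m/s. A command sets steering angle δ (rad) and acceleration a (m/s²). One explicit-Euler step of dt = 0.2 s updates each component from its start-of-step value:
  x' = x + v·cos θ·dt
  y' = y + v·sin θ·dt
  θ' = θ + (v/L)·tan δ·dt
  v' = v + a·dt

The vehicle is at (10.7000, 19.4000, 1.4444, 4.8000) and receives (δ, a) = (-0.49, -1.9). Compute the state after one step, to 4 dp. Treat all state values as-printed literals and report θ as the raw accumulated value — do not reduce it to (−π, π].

(10.8210, 20.3523, 1.2310, 4.4200)

x' = 10.7000 + 4.8000·cos(1.4444)·0.2 = 10.8210
y' = 19.4000 + 4.8000·sin(1.4444)·0.2 = 20.3523
θ' = 1.4444 + (4.8000/2.4)·tan(-0.49)·0.2 = 1.2310
v' = 4.8000 − 1.9000·0.2 = 4.4200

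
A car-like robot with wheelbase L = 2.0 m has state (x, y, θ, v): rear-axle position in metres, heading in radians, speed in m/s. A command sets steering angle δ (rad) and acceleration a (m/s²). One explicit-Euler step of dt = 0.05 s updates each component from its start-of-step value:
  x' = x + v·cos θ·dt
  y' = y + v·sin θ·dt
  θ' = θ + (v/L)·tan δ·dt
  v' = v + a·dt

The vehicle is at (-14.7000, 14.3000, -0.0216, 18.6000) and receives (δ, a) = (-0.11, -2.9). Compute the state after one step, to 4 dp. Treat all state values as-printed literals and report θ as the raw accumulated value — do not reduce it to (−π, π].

(-13.7702, 14.2799, -0.0730, 18.4550)

x' = -14.7000 + 18.6000·cos(-0.0216)·0.05 = -13.7702
y' = 14.3000 + 18.6000·sin(-0.0216)·0.05 = 14.2799
θ' = -0.0216 + (18.6000/2.0)·tan(-0.11)·0.05 = -0.0730
v' = 18.6000 − 2.9000·0.05 = 18.4550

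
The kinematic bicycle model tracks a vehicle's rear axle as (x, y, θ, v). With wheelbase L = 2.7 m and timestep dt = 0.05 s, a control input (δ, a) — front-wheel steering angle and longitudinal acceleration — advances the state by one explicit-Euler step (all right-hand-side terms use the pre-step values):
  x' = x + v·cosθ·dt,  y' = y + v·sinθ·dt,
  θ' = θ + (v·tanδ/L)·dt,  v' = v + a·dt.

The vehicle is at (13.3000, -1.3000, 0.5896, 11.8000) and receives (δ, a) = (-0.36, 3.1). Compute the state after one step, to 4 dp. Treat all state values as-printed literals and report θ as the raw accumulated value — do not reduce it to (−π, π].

(13.7904, -0.9719, 0.5073, 11.9550)

x' = 13.3000 + 11.8000·cos(0.5896)·0.05 = 13.7904
y' = -1.3000 + 11.8000·sin(0.5896)·0.05 = -0.9719
θ' = 0.5896 + (11.8000/2.7)·tan(-0.36)·0.05 = 0.5073
v' = 11.8000 + 3.1000·0.05 = 11.9550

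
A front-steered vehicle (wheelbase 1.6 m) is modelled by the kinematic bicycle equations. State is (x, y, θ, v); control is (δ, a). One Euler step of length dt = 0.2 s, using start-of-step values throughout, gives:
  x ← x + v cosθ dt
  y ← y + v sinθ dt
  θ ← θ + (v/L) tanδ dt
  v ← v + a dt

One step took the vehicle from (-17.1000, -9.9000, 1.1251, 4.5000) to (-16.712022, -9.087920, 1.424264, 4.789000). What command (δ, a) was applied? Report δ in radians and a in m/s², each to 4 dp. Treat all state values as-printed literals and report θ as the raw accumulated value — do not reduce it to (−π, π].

δ = 0.4888, a = 1.4450

a = (v'−v)/dt = (0.289000)/0.2 = 1.4450
Δθ = θ'−θ = 0.299164;  (v·dt/L) = 4.5000·0.2/1.6 = 0.562500
tan δ = Δθ·L/(v·dt) = 0.531847  →  δ = 0.4888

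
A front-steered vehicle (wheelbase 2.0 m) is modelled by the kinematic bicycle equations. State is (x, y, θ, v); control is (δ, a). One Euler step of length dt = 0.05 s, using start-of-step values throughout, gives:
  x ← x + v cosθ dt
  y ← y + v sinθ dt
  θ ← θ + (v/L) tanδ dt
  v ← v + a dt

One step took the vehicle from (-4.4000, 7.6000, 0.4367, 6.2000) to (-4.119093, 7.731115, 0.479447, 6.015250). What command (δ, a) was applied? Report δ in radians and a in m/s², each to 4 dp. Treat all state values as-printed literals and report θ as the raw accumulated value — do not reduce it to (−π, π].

δ = 0.2691, a = -3.6950

a = (v'−v)/dt = (-0.184750)/0.05 = -3.6950
Δθ = θ'−θ = 0.042747;  (v·dt/L) = 6.2000·0.05/2.0 = 0.155000
tan δ = Δθ·L/(v·dt) = 0.275787  →  δ = 0.2691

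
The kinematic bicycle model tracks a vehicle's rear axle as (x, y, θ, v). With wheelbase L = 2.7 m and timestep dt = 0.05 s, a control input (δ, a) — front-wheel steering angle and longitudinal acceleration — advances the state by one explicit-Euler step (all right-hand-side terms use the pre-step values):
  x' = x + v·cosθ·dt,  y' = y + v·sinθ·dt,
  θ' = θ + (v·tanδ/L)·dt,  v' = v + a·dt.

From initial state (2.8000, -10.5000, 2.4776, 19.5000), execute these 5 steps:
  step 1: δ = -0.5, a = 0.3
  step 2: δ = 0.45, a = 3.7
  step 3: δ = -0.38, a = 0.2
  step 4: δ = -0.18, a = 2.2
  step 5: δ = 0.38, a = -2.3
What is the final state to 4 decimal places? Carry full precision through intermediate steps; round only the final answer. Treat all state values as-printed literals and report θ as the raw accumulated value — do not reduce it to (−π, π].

after step 1 (δ=-0.5, a=0.3): (2.032150, -9.899141, 2.280324, 19.515000)
after step 2 (δ=0.45, a=3.7): (1.396473, -9.158869, 2.454895, 19.700000)
after step 3 (δ=-0.38, a=0.2): (0.634730, -8.534392, 2.309183, 19.710000)
after step 4 (δ=-0.18, a=2.2): (-0.028606, -7.805560, 2.242764, 19.820000)
after step 5 (δ=0.38, a=-2.3): (-0.645531, -7.030005, 2.389364, 19.705000)

(-0.6455, -7.0300, 2.3894, 19.7050)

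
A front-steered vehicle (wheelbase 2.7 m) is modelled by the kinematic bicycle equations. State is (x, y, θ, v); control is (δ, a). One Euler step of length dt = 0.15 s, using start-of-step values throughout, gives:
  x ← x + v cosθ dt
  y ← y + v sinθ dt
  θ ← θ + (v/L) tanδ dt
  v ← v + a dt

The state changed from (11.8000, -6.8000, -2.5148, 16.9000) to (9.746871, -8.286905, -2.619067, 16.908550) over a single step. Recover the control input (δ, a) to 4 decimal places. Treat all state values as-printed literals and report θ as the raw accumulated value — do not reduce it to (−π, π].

δ = -0.1106, a = 0.0570

a = (v'−v)/dt = (0.008550)/0.15 = 0.0570
Δθ = θ'−θ = -0.104267;  (v·dt/L) = 16.9000·0.15/2.7 = 0.938889
tan δ = Δθ·L/(v·dt) = -0.111054  →  δ = -0.1106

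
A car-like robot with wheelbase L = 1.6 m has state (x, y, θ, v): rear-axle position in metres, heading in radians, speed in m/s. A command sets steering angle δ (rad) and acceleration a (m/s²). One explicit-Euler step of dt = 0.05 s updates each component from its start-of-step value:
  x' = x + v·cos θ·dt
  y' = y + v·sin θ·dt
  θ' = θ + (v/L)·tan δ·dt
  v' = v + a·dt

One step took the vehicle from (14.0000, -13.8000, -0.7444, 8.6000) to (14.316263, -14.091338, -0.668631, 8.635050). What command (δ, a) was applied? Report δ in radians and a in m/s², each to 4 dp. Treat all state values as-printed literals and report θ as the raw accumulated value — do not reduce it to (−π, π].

δ = 0.2748, a = 0.7010

a = (v'−v)/dt = (0.035050)/0.05 = 0.7010
Δθ = θ'−θ = 0.075769;  (v·dt/L) = 8.6000·0.05/1.6 = 0.268750
tan δ = Δθ·L/(v·dt) = 0.281931  →  δ = 0.2748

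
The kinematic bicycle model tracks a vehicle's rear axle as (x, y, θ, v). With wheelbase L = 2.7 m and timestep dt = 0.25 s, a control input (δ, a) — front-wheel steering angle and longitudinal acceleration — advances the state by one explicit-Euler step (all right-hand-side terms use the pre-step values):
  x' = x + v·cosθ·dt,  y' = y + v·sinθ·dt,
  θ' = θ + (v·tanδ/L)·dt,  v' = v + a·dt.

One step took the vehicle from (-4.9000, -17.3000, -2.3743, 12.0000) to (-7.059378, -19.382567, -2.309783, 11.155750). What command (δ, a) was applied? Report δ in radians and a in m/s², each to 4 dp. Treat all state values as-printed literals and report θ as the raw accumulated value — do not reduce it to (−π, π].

a = (v'−v)/dt = (-0.844250)/0.25 = -3.3770
Δθ = θ'−θ = 0.064517;  (v·dt/L) = 12.0000·0.25/2.7 = 1.111111
tan δ = Δθ·L/(v·dt) = 0.058065  →  δ = 0.0580

δ = 0.0580, a = -3.3770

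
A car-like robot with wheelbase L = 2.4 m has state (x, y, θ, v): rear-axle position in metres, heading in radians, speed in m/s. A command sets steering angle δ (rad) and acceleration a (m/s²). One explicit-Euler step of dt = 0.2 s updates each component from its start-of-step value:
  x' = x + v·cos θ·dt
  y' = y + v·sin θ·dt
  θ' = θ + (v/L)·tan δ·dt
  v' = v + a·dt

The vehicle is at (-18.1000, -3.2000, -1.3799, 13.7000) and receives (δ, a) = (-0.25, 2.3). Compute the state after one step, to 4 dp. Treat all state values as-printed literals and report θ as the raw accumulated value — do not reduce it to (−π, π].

(-17.5801, -5.8902, -1.6714, 14.1600)

x' = -18.1000 + 13.7000·cos(-1.3799)·0.2 = -17.5801
y' = -3.2000 + 13.7000·sin(-1.3799)·0.2 = -5.8902
θ' = -1.3799 + (13.7000/2.4)·tan(-0.25)·0.2 = -1.6714
v' = 13.7000 + 2.3000·0.2 = 14.1600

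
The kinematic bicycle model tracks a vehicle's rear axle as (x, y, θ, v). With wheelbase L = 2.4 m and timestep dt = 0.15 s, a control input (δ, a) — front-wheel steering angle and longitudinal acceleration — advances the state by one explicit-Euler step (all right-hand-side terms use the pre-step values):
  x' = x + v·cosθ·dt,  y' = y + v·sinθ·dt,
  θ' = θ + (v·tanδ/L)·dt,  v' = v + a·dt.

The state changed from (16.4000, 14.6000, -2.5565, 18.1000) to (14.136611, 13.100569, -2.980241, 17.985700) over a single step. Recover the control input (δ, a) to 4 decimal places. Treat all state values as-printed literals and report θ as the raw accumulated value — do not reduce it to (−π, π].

δ = -0.3584, a = -0.7620

a = (v'−v)/dt = (-0.114300)/0.15 = -0.7620
Δθ = θ'−θ = -0.423741;  (v·dt/L) = 18.1000·0.15/2.4 = 1.131250
tan δ = Δθ·L/(v·dt) = -0.374578  →  δ = -0.3584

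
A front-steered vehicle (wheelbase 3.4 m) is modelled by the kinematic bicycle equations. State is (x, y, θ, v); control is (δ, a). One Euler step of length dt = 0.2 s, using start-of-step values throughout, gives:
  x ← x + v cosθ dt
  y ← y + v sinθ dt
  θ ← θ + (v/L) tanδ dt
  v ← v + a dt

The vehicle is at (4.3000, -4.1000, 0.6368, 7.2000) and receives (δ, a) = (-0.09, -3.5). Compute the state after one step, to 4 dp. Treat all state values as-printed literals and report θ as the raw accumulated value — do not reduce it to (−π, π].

x' = 4.3000 + 7.2000·cos(0.6368)·0.2 = 5.4578
y' = -4.1000 + 7.2000·sin(0.6368)·0.2 = -3.2437
θ' = 0.6368 + (7.2000/3.4)·tan(-0.09)·0.2 = 0.5986
v' = 7.2000 − 3.5000·0.2 = 6.5000

(5.4578, -3.2437, 0.5986, 6.5000)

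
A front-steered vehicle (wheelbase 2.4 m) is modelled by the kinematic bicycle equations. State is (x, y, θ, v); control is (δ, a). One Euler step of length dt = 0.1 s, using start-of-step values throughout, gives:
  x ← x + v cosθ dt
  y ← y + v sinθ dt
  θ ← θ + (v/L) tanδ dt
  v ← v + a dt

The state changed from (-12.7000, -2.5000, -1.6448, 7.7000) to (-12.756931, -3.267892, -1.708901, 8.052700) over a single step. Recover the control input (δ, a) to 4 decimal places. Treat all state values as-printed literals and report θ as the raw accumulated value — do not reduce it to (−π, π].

δ = -0.1972, a = 3.5270

a = (v'−v)/dt = (0.352700)/0.1 = 3.5270
Δθ = θ'−θ = -0.064101;  (v·dt/L) = 7.7000·0.1/2.4 = 0.320833
tan δ = Δθ·L/(v·dt) = -0.199795  →  δ = -0.1972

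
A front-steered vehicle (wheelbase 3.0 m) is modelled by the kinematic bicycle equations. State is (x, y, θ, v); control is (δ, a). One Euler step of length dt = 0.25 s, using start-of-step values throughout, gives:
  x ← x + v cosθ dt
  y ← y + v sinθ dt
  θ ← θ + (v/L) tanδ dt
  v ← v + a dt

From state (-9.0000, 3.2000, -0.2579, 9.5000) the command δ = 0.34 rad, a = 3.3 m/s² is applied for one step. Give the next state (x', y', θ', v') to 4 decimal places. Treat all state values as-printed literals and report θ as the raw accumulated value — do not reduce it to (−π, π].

x' = -9.0000 + 9.5000·cos(-0.2579)·0.25 = -6.7035
y' = 3.2000 + 9.5000·sin(-0.2579)·0.25 = 2.5943
θ' = -0.2579 + (9.5000/3.0)·tan(0.34)·0.25 = 0.0221
v' = 9.5000 + 3.3000·0.25 = 10.3250

(-6.7035, 2.5943, 0.0221, 10.3250)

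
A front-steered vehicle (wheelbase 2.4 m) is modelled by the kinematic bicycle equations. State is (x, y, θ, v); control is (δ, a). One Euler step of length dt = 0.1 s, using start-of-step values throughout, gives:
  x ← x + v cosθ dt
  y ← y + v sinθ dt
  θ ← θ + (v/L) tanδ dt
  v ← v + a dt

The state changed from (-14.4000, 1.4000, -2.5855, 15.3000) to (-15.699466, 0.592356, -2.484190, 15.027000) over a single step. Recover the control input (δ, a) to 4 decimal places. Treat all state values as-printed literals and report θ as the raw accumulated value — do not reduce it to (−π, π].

δ = 0.1576, a = -2.7300

a = (v'−v)/dt = (-0.273000)/0.1 = -2.7300
Δθ = θ'−θ = 0.101310;  (v·dt/L) = 15.3000·0.1/2.4 = 0.637500
tan δ = Δθ·L/(v·dt) = 0.158918  →  δ = 0.1576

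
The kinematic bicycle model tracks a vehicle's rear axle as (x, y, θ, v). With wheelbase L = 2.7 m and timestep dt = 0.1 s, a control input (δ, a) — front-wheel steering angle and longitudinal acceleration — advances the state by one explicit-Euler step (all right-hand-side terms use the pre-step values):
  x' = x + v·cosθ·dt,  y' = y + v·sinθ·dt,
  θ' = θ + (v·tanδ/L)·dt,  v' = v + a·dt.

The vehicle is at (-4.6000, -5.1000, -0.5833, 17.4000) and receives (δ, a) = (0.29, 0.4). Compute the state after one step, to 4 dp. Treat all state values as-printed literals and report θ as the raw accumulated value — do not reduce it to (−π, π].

x' = -4.6000 + 17.4000·cos(-0.5833)·0.1 = -3.1477
y' = -5.1000 + 17.4000·sin(-0.5833)·0.1 = -6.0584
θ' = -0.5833 + (17.4000/2.7)·tan(0.29)·0.1 = -0.3910
v' = 17.4000 + 0.4000·0.1 = 17.4400

(-3.1477, -6.0584, -0.3910, 17.4400)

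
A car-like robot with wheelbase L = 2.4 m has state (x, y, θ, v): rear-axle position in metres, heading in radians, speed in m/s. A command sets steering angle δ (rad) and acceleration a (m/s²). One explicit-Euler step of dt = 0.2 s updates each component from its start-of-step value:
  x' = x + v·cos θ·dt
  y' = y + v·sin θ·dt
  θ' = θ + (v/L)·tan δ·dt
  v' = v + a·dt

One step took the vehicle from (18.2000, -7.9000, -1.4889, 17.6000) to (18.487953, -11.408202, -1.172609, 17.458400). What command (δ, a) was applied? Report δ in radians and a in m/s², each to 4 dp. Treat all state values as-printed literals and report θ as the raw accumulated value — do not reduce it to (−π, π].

a = (v'−v)/dt = (-0.141600)/0.2 = -0.7080
Δθ = θ'−θ = 0.316291;  (v·dt/L) = 17.6000·0.2/2.4 = 1.466667
tan δ = Δθ·L/(v·dt) = 0.215653  →  δ = 0.2124

δ = 0.2124, a = -0.7080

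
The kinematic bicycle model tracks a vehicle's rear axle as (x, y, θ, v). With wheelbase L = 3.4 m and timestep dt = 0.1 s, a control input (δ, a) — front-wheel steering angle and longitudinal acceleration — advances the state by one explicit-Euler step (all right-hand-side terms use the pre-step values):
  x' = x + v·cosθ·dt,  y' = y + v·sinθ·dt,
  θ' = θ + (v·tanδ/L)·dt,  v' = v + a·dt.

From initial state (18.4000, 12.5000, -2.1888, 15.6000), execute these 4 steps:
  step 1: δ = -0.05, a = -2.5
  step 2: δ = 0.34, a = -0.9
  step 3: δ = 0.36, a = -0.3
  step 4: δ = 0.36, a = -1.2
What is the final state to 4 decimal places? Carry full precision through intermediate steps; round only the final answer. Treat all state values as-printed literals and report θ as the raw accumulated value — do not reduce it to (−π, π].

(15.4039, 7.1962, -1.7145, 15.1100)

after step 1 (δ=-0.05, a=-2.5): (17.496122, 11.228543, -2.211760, 15.350000)
after step 2 (δ=0.34, a=-0.9): (16.578240, 9.998210, -2.052059, 15.260000)
after step 3 (δ=0.36, a=-0.3): (15.871857, 8.645546, -1.883120, 15.230000)
after step 4 (δ=0.36, a=-1.2): (15.403884, 7.196226, -1.714514, 15.110000)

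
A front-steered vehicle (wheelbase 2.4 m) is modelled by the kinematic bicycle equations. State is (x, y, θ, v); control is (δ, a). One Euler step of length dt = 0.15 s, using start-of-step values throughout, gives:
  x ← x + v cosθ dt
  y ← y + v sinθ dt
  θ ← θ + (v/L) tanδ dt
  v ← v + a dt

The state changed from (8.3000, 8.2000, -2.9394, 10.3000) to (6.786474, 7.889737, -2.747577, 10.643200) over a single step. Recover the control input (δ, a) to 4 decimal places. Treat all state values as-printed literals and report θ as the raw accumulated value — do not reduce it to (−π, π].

δ = 0.2896, a = 2.2880

a = (v'−v)/dt = (0.343200)/0.15 = 2.2880
Δθ = θ'−θ = 0.191823;  (v·dt/L) = 10.3000·0.15/2.4 = 0.643750
tan δ = Δθ·L/(v·dt) = 0.297977  →  δ = 0.2896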